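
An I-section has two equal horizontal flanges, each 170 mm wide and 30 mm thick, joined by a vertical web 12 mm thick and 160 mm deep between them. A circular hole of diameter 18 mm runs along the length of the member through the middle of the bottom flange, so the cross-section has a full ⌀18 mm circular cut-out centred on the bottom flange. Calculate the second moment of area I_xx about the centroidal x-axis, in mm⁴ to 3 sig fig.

Treat the section as a set of non-overlapping primitives; coordinates are from the bounding-box lower-left.
Bottom flange: 170 × 30, A = 5 100 mm², y = 15 mm, Ī = 382 500 mm⁴.
Web: 12 × 160, A = 1 920 mm², y = 110 mm, Ī = 4 096 000 mm⁴.
Top flange: 170 × 30, A = 5 100 mm², y = 205 mm, Ī = 382 500 mm⁴.
Hole (subtracted): ⌀18, A = 254.47 mm², y = 15 mm, Ī = 5 153 mm⁴.
Centroid: ȳ = ΣA·y / ΣA = 112.04 mm.
Transfer each piece to the centroidal x-axis using Ī + A·d² with d = y − 112.04:
  bottom flange: d = -97.037 mm → contributes +48 405 388 mm⁴
  web: d = -2.0374 mm → contributes +4 103 970 mm⁴
  top flange: d = 92.963 mm → contributes +44 456 952 mm⁴
  hole: d = -97.037 mm → contributes −2 401 297 mm⁴
Total I = 94 565 012 mm⁴.

I_xx ≈ 9.46 × 10⁷ mm⁴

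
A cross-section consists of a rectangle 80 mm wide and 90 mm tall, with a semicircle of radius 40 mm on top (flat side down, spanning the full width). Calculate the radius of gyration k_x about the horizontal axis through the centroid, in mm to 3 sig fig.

Decompose the section into non-overlapping parts with the origin at the bottom-left of its bounding rectangle.
Rectangular body: 80 × 90, A = 7 200 mm², y = 45 mm, Ī = 4 860 000 mm⁴.
Semicircular cap: semicircle r = 40, A = 2513.3 mm², y = 106.98 mm, Ī = 280 978 mm⁴.
Centroid: ȳ = ΣA·y / ΣA = 61.036 mm.
Transfer each piece to the horizontal axis through the centroid using Ī + A·d² with d = y − 61.036:
  rectangular body: d = -16.036 mm → contributes +6 711 550 mm⁴
  semicircular cap: d = 45.94 mm → contributes +5 585 277 mm⁴
Total I = 12 296 827 mm⁴.
Radius of gyration: k = √(I/A) = √(12 296 827 / 9713.3) = 35.581 mm.

k_x ≈ 35.6 mm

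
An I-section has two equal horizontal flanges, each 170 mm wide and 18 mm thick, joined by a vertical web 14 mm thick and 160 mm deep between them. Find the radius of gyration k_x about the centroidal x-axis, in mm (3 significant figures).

Treat the section as a set of non-overlapping primitives; coordinates are from the bounding-box lower-left.
Bottom flange: 170 × 18, A = 3 060 mm², y = 9 mm, Ī = 82 620 mm⁴.
Web: 14 × 160, A = 2 240 mm², y = 98 mm, Ī = 4 778 667 mm⁴.
Top flange: 170 × 18, A = 3 060 mm², y = 187 mm, Ī = 82 620 mm⁴.
By symmetry the centroid is at mid-height, ȳ = 98 mm.
Transfer each piece to the centroidal x-axis using Ī + A·d² with d = y − 98:
  bottom flange: d = -89 mm → contributes +24 320 880 mm⁴
  web: d = 0 mm → contributes +4 778 667 mm⁴
  top flange: d = 89 mm → contributes +24 320 880 mm⁴
Total I = 53 420 427 mm⁴.
Radius of gyration: k = √(I/A) = √(53 420 427 / 8 360) = 79.937 mm.

k_x ≈ 79.9 mm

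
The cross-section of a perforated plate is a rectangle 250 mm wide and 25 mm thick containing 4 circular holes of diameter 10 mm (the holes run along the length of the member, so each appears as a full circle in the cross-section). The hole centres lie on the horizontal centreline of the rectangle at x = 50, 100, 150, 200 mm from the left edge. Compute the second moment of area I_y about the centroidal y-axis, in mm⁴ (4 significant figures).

I_y ≈ 3.157 × 10⁷ mm⁴

Treat the section as a set of non-overlapping primitives; coordinates are from the bounding-box lower-left.
Plate: 250 × 25, A = 6 250 mm², x = 125 mm, Ī = 32 552 083 mm⁴.
Hole 1 (subtracted): ⌀10, A = 78.5398 mm², x = 50 mm, Ī = 490.874 mm⁴.
Hole 2 (subtracted): ⌀10, A = 78.5398 mm², x = 100 mm, Ī = 490.874 mm⁴.
Hole 3 (subtracted): ⌀10, A = 78.5398 mm², x = 150 mm, Ī = 490.874 mm⁴.
Hole 4 (subtracted): ⌀10, A = 78.5398 mm², x = 200 mm, Ī = 490.874 mm⁴.
By symmetry the centroid is at mid-width, x̄ = 125 mm.
Transfer each piece to the centroidal y-axis using Ī + A·d² with d = x − 125:
  plate: d = 0 mm → contributes +32 552 083 mm⁴
  hole 1: d = -75 mm → contributes −442 277 mm⁴
  hole 2: d = -25 mm → contributes −49578.3 mm⁴
  hole 3: d = 25 mm → contributes −49578.3 mm⁴
  hole 4: d = 75 mm → contributes −442 277 mm⁴
Total I = 31 568 372 mm⁴.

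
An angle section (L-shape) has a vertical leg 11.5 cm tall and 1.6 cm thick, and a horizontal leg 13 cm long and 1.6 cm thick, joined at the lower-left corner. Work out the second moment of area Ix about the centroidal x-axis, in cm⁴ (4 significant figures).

Ix ≈ 431.1 cm⁴

Break the section into simple shapes (no overlaps), measuring from the bottom-left corner of the bounding box.
Vertical leg: 1.6 × 11.5, A = 18.4 cm², y = 5.75 cm, Ī = 202.783 cm⁴.
Horizontal leg (remainder): 11.4 × 1.6, A = 18.24 cm², y = 0.8 cm, Ī = 3.8912 cm⁴.
Centroid: ȳ = ΣA·y / ΣA = 3.28581 cm.
Transfer each piece to the centroidal x-axis using Ī + A·d² with d = y − 3.28581:
  vertical leg: d = 2.46419 cm → contributes +314.513 cm⁴
  horizontal leg (remainder): d = -2.48581 cm → contributes +116.601 cm⁴
Total I = 431.113 cm⁴.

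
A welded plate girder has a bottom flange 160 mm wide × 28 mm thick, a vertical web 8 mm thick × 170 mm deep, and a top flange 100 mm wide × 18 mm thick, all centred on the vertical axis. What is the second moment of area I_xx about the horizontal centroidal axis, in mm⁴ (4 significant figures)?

Break the section into simple shapes (no overlaps), measuring from the bottom-left corner of the bounding box.
Bottom plate: 160 × 28, A = 4 480 mm², y = 14 mm, Ī = 292 693 mm⁴.
Web plate: 8 × 170, A = 1 360 mm², y = 113 mm, Ī = 3 275 333 mm⁴.
Top plate: 100 × 18, A = 1 800 mm², y = 207 mm, Ī = 48 600 mm⁴.
Centroid: ȳ = ΣA·y / ΣA = 77.0942 mm.
Transfer each piece to the horizontal centroidal axis using Ī + A·d² with d = y − 77.0942:
  bottom plate: d = -63.0942 mm → contributes +18 127 050 mm⁴
  web plate: d = 35.9058 mm → contributes +5 028 677 mm⁴
  top plate: d = 129.906 mm → contributes +30 424 511 mm⁴
Total I = 53 580 239 mm⁴.

I_xx ≈ 5.358 × 10⁷ mm⁴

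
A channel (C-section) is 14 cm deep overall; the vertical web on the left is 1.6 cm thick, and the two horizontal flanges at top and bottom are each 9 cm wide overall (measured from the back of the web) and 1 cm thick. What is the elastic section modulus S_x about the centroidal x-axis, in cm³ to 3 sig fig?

Break the section into simple shapes (no overlaps), measuring from the bottom-left corner of the bounding box.
Web: 1.6 × 14, A = 22.4 cm², y = 7 cm, Ī = 365.87 cm⁴.
Top flange (beyond web): 7.4 × 1, A = 7.4 cm², y = 13.5 cm, Ī = 0.61667 cm⁴.
Bottom flange (beyond web): 7.4 × 1, A = 7.4 cm², y = 0.5 cm, Ī = 0.61667 cm⁴.
By symmetry the centroid is at mid-height, ȳ = 7 cm.
Transfer each piece to the centroidal x-axis using Ī + A·d² with d = y − 7:
  web: d = 0 cm → contributes +365.87 cm⁴
  top flange (beyond web): d = 6.5 cm → contributes +313.27 cm⁴
  bottom flange (beyond web): d = -6.5 cm → contributes +313.27 cm⁴
Total I = 992.4 cm⁴.
Extreme fibre distance c = 7 cm; S = I/c = 141.77 cm³.

S_x ≈ 142 cm³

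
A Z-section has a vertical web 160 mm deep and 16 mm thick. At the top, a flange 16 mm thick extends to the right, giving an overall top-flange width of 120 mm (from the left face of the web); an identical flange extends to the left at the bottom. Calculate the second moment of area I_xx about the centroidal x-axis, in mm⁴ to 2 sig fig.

I_xx ≈ 2.3 × 10⁷ mm⁴

Split into non-overlapping primitives; take the origin at the lower-left of the bounding box.
Web: 16 × 160, A = 2 560 mm², y = 80 mm, Ī = 5 461 333 mm⁴.
Top flange (beyond web): 104 × 16, A = 1 664 mm², y = 152 mm, Ī = 35 499 mm⁴.
Bottom flange (beyond web): 104 × 16, A = 1 664 mm², y = 8 mm, Ī = 35 499 mm⁴.
Centroid: ȳ = ΣA·y / ΣA = 80 mm.
Transfer each piece to the centroidal x-axis using Ī + A·d² with d = y − 80:
  web: d = 0 mm → contributes +5 461 333 mm⁴
  top flange (beyond web): d = 72 mm → contributes +8 661 675 mm⁴
  bottom flange (beyond web): d = -72 mm → contributes +8 661 675 mm⁴
Total I = 22 784 683 mm⁴.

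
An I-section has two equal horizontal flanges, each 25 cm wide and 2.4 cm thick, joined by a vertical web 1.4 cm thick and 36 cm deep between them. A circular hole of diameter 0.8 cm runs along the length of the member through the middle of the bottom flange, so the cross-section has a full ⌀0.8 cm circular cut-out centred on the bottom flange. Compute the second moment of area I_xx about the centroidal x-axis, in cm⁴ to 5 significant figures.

I_xx ≈ 4.9552 × 10⁴ cm⁴

Decompose the section into non-overlapping parts with the origin at the bottom-left of its bounding rectangle.
Bottom flange: 25 × 2.4, A = 60 cm², y = 1.2 cm, Ī = 28.8 cm⁴.
Web: 1.4 × 36, A = 50.4 cm², y = 20.4 cm, Ī = 5443.2 cm⁴.
Top flange: 25 × 2.4, A = 60 cm², y = 39.6 cm, Ī = 28.8 cm⁴.
Hole (subtracted): ⌀0.8, A = 0.5026548 cm², y = 1.2 cm, Ī = 0.02010619 cm⁴.
Centroid: ȳ = ΣA·y / ΣA = 20.4568 cm.
Transfer each piece to the centroidal x-axis using Ī + A·d² with d = y − 20.4568:
  bottom flange: d = -19.2568 cm → contributes +22278.27 cm⁴
  web: d = -0.05680473 cm → contributes +5443.363 cm⁴
  top flange: d = 19.1432 cm → contributes +22016.52 cm⁴
  hole: d = -19.2568 cm → contributes −186.4168 cm⁴
Total I = 49551.73 cm⁴.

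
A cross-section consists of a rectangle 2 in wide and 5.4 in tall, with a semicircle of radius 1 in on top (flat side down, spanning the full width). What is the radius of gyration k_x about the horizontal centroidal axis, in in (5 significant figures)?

Break the section into simple shapes (no overlaps), measuring from the bottom-left corner of the bounding box.
Rectangular body: 2 × 5.4, A = 10.8 in², y = 2.7 in, Ī = 26.244 in⁴.
Semicircular cap: semicircle r = 1, A = 1.570796 in², y = 5.824413 in, Ī = 0.109757 in⁴.
Centroid: ȳ = ΣA·y / ΣA = 3.096726 in.
Transfer each piece to the horizontal centroidal axis using Ī + A·d² with d = y − 3.096726:
  rectangular body: d = -0.396726 in → contributes +27.94383 in⁴
  semicircular cap: d = 2.727687 in → contributes +11.79692 in⁴
Total I = 39.74075 in⁴.
Radius of gyration: k = √(I/A) = √(39.74075 / 12.3708) = 1.792335 in.

k_x ≈ 1.7923 in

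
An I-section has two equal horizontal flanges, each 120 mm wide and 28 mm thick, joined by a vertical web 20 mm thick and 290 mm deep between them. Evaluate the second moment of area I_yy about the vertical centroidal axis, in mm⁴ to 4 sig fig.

Decompose the section into non-overlapping parts with the origin at the bottom-left of its bounding rectangle.
Bottom flange: 120 × 28, A = 3 360 mm², x = 60 mm, Ī = 4 032 000 mm⁴.
Web: 20 × 290, A = 5 800 mm², x = 60 mm, Ī = 193 333 mm⁴.
Top flange: 120 × 28, A = 3 360 mm², x = 60 mm, Ī = 4 032 000 mm⁴.
By symmetry the centroid is at mid-width, x̄ = 60 mm.
All pieces are centred on the vertical centroidal axis, so I = ΣĪ = 8 257 333 mm⁴.

I_yy ≈ 8.257 × 10⁶ mm⁴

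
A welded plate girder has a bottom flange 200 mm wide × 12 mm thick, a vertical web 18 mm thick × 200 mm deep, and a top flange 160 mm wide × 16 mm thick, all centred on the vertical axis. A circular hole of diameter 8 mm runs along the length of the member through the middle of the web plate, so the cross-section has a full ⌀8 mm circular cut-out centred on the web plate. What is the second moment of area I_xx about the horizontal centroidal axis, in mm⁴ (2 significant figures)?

Decompose the section into non-overlapping parts with the origin at the bottom-left of its bounding rectangle.
Bottom plate: 200 × 12, A = 2 400 mm², y = 6 mm, Ī = 28 800 mm⁴.
Web plate: 18 × 200, A = 3 600 mm², y = 112 mm, Ī = 12 000 000 mm⁴.
Top plate: 160 × 16, A = 2 560 mm², y = 220 mm, Ī = 54 613 mm⁴.
Hole (subtracted): ⌀8, A = 50.27 mm², y = 112 mm, Ī = 201.1 mm⁴.
Centroid: ȳ = ΣA·y / ΣA = 114.6 mm.
Transfer each piece to the horizontal centroidal axis using Ī + A·d² with d = y − 114.6:
  bottom plate: d = -108.6 mm → contributes +28 331 529 mm⁴
  web plate: d = -2.595 mm → contributes +12 024 236 mm⁴
  top plate: d = 105.4 mm → contributes +28 496 936 mm⁴
  hole: d = -2.595 mm → contributes −539.5 mm⁴
Total I = 68 852 162 mm⁴.

I_xx ≈ 6.9 × 10⁷ mm⁴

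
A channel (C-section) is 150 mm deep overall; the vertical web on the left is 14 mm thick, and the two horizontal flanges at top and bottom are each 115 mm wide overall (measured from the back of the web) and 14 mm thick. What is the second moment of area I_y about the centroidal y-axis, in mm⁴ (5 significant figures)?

I_y ≈ 6.4227 × 10⁶ mm⁴

Break the section into simple shapes (no overlaps), measuring from the bottom-left corner of the bounding box.
Web: 14 × 150, A = 2 100 mm², x = 7 mm, Ī = 34 300 mm⁴.
Top flange (beyond web): 101 × 14, A = 1 414 mm², x = 64.5 mm, Ī = 1 202 018 mm⁴.
Bottom flange (beyond web): 101 × 14, A = 1 414 mm², x = 64.5 mm, Ī = 1 202 018 mm⁴.
Centroid: x̄ = ΣA·x / ΣA = 39.99716 mm.
Transfer each piece to the centroidal y-axis using Ī + A·d² with d = x − 39.99716:
  web: d = -32.99716 mm → contributes +2 320 806 mm⁴
  top flange (beyond web): d = 24.50284 mm → contributes +2 050 968 mm⁴
  bottom flange (beyond web): d = 24.50284 mm → contributes +2 050 968 mm⁴
Total I = 6 422 743 mm⁴.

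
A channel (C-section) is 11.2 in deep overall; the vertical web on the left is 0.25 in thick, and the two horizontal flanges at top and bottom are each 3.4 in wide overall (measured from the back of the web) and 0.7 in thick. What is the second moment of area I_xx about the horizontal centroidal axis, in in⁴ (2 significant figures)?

I_xx ≈ 150 in⁴

Break the section into simple shapes (no overlaps), measuring from the bottom-left corner of the bounding box.
Web: 0.25 × 11.2, A = 2.8 in², y = 5.6 in, Ī = 29.27 in⁴.
Top flange (beyond web): 3.15 × 0.7, A = 2.205 in², y = 10.85 in, Ī = 0.09004 in⁴.
Bottom flange (beyond web): 3.15 × 0.7, A = 2.205 in², y = 0.35 in, Ī = 0.09004 in⁴.
By symmetry the centroid is at mid-height, ȳ = 5.6 in.
Transfer each piece to the horizontal centroidal axis using Ī + A·d² with d = y − 5.6:
  web: d = 0 in → contributes +29.27 in⁴
  top flange (beyond web): d = 5.25 in → contributes +60.87 in⁴
  bottom flange (beyond web): d = -5.25 in → contributes +60.87 in⁴
Total I = 151 in⁴.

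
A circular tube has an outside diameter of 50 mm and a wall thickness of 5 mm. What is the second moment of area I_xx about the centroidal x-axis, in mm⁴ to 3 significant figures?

I_xx ≈ 1.81 × 10⁵ mm⁴

Treat the section as a set of non-overlapping primitives; coordinates are from the bounding-box lower-left.
Outer circle: ⌀50, A = 1963.5 mm², y = 25 mm, Ī = 306 796 mm⁴.
Bore (subtracted): ⌀40, A = 1256.6 mm², y = 25 mm, Ī = 125 664 mm⁴.
By symmetry the centroid is at mid-height, ȳ = 25 mm.
All pieces are centred on the centroidal x-axis, so I = ΣĪ (holes subtracted) = 181 132 mm⁴.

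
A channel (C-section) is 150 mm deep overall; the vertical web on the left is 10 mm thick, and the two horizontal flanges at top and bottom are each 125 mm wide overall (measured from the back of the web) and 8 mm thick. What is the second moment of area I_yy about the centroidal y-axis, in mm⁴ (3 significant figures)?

I_yy ≈ 5.27 × 10⁶ mm⁴

Treat the section as a set of non-overlapping primitives; coordinates are from the bounding-box lower-left.
Web: 10 × 150, A = 1 500 mm², x = 5 mm, Ī = 12 500 mm⁴.
Top flange (beyond web): 115 × 8, A = 920 mm², x = 67.5 mm, Ī = 1 013 917 mm⁴.
Bottom flange (beyond web): 115 × 8, A = 920 mm², x = 67.5 mm, Ī = 1 013 917 mm⁴.
Centroid: x̄ = ΣA·x / ΣA = 39.431 mm.
Transfer each piece to the centroidal y-axis using Ī + A·d² with d = x − 39.431:
  web: d = -34.431 mm → contributes +1 790 755 mm⁴
  top flange (beyond web): d = 28.069 mm → contributes +1 738 749 mm⁴
  bottom flange (beyond web): d = 28.069 mm → contributes +1 738 749 mm⁴
Total I = 5 268 252 mm⁴.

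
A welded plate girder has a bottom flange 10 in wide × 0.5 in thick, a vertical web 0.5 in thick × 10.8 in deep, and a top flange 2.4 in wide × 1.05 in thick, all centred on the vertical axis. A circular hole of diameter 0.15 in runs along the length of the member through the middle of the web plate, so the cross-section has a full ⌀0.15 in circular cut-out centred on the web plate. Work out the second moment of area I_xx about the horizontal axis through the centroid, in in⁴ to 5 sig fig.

I_xx ≈ 287.15 in⁴

Break the section into simple shapes (no overlaps), measuring from the bottom-left corner of the bounding box.
Bottom plate: 10 × 0.5, A = 5 in², y = 0.25 in, Ī = 0.1041667 in⁴.
Web plate: 0.5 × 10.8, A = 5.4 in², y = 5.9 in, Ī = 52.488 in⁴.
Top plate: 2.4 × 1.05, A = 2.52 in², y = 11.825 in, Ī = 0.231525 in⁴.
Hole (subtracted): ⌀0.15, A = 0.01767146 in², y = 5.9 in, Ī = 0.00002485049 in⁴.
Centroid: ȳ = ΣA·y / ΣA = 4.867706 in.
Transfer each piece to the horizontal axis through the centroid using Ī + A·d² with d = y − 4.867706:
  bottom plate: d = -4.617706 in → contributes +106.7202 in⁴
  web plate: d = 1.032294 in → contributes +58.24241 in⁴
  top plate: d = 6.957294 in → contributes +122.2095 in⁴
  hole: d = 1.032294 in → contributes −0.01885611 in⁴
Total I = 287.1532 in⁴.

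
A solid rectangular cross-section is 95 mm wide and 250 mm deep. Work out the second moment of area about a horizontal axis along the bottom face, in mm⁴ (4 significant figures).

The section: 95 × 250, A = 23 750 mm², y = 125 mm, Ī = 123 697 917 mm⁴.
Transfer it to the base of the section using Ī + A·d² with d = y − 0:
  the section: d = 125 mm → contributes +494 791 667 mm⁴
Total I = 494 791 667 mm⁴.

I_base ≈ 4.948 × 10⁸ mm⁴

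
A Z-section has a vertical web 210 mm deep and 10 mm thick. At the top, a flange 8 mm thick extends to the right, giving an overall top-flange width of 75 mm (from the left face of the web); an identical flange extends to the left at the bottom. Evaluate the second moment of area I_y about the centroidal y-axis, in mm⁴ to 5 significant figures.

I_y ≈ 1.8462 × 10⁶ mm⁴

Break the section into simple shapes (no overlaps), measuring from the bottom-left corner of the bounding box.
Web: 10 × 210, A = 2 100 mm², x = 70 mm, Ī = 17 500 mm⁴.
Top flange (beyond web): 65 × 8, A = 520 mm², x = 107.5 mm, Ī = 183083.3 mm⁴.
Bottom flange (beyond web): 65 × 8, A = 520 mm², x = 32.5 mm, Ī = 183083.3 mm⁴.
Centroid: x̄ = ΣA·x / ΣA = 70 mm.
Transfer each piece to the centroidal y-axis using Ī + A·d² with d = x − 70:
  web: d = 0 mm → contributes +17 500 mm⁴
  top flange (beyond web): d = 37.5 mm → contributes +914333.3 mm⁴
  bottom flange (beyond web): d = -37.5 mm → contributes +914333.3 mm⁴
Total I = 1 846 167 mm⁴.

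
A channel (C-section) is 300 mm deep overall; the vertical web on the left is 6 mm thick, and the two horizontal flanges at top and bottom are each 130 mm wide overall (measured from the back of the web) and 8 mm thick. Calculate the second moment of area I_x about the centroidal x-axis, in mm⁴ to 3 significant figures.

Treat the section as a set of non-overlapping primitives; coordinates are from the bounding-box lower-left.
Web: 6 × 300, A = 1 800 mm², y = 150 mm, Ī = 13 500 000 mm⁴.
Top flange (beyond web): 124 × 8, A = 992 mm², y = 296 mm, Ī = 5290.7 mm⁴.
Bottom flange (beyond web): 124 × 8, A = 992 mm², y = 4 mm, Ī = 5290.7 mm⁴.
By symmetry the centroid is at mid-height, ȳ = 150 mm.
Transfer each piece to the centroidal x-axis using Ī + A·d² with d = y − 150:
  web: d = 0 mm → contributes +13 500 000 mm⁴
  top flange (beyond web): d = 146 mm → contributes +21 150 763 mm⁴
  bottom flange (beyond web): d = -146 mm → contributes +21 150 763 mm⁴
Total I = 55 801 525 mm⁴.

I_x ≈ 5.58 × 10⁷ mm⁴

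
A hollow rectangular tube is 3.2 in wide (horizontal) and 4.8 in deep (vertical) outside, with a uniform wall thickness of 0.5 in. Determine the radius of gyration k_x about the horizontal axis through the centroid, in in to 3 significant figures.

Treat the section as a set of non-overlapping primitives; coordinates are from the bounding-box lower-left.
Outer rectangle: 3.2 × 4.8, A = 15.36 in², y = 2.4 in, Ī = 29.491 in⁴.
Inner void (subtracted): 2.2 × 3.8, A = 8.36 in², y = 2.4 in, Ī = 10.06 in⁴.
By symmetry the centroid is at mid-height, ȳ = 2.4 in.
All pieces are centred on the horizontal axis through the centroid, so I = ΣĪ (holes subtracted) = 19.431 in⁴.
Radius of gyration: k = √(I/A) = √(19.431 / 7) = 1.6661 in.

k_x ≈ 1.67 in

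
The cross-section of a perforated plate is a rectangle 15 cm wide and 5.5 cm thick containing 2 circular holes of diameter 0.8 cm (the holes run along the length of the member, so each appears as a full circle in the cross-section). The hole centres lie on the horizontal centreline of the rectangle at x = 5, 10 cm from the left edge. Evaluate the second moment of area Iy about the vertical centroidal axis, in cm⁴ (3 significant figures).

Decompose the section into non-overlapping parts with the origin at the bottom-left of its bounding rectangle.
Plate: 15 × 5.5, A = 82.5 cm², x = 7.5 cm, Ī = 1546.9 cm⁴.
Hole 1 (subtracted): ⌀0.8, A = 0.50265 cm², x = 5 cm, Ī = 0.020106 cm⁴.
Hole 2 (subtracted): ⌀0.8, A = 0.50265 cm², x = 10 cm, Ī = 0.020106 cm⁴.
By symmetry the centroid is at mid-width, x̄ = 7.5 cm.
Transfer each piece to the vertical centroidal axis using Ī + A·d² with d = x − 7.5:
  plate: d = 0 cm → contributes +1546.9 cm⁴
  hole 1: d = -2.5 cm → contributes −3.1617 cm⁴
  hole 2: d = 2.5 cm → contributes −3.1617 cm⁴
Total I = 1540.6 cm⁴.

Iy ≈ 1540 cm⁴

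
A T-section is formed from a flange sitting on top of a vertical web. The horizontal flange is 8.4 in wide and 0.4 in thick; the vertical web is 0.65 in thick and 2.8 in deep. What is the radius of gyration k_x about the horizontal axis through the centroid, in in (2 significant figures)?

k_x ≈ 0.91 in

Break the section into simple shapes (no overlaps), measuring from the bottom-left corner of the bounding box.
Flange: 8.4 × 0.4, A = 3.36 in², y = 3 in, Ī = 0.0448 in⁴.
Web: 0.65 × 2.8, A = 1.82 in², y = 1.4 in, Ī = 1.189 in⁴.
Centroid: ȳ = ΣA·y / ΣA = 2.438 in.
Transfer each piece to the horizontal axis through the centroid using Ī + A·d² with d = y − 2.438:
  flange: d = 0.5622 in → contributes +1.107 in⁴
  web: d = -1.038 in → contributes +3.149 in⁴
Total I = 4.256 in⁴.
Radius of gyration: k = √(I/A) = √(4.256 / 5.18) = 0.9064 in.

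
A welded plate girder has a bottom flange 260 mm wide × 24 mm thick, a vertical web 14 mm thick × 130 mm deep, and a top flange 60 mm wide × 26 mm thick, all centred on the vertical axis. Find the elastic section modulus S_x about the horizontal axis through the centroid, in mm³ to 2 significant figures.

Break the section into simple shapes (no overlaps), measuring from the bottom-left corner of the bounding box.
Bottom plate: 260 × 24, A = 6 240 mm², y = 12 mm, Ī = 299 520 mm⁴.
Web plate: 14 × 130, A = 1 820 mm², y = 89 mm, Ī = 2 563 167 mm⁴.
Top plate: 60 × 26, A = 1 560 mm², y = 167 mm, Ī = 87 880 mm⁴.
Centroid: ȳ = ΣA·y / ΣA = 51.7 mm.
Transfer each piece to the horizontal axis through the centroid using Ī + A·d² with d = y − 51.7:
  bottom plate: d = -39.7 mm → contributes +10 135 661 mm⁴
  web plate: d = 37.3 mm → contributes +5 094 948 mm⁴
  top plate: d = 115.3 mm → contributes +20 825 688 mm⁴
Total I = 36 056 296 mm⁴.
Extreme fibre distance c = 128.3 mm; S = I/c = 281 037 mm³.

S_x ≈ 2.8 × 10⁵ mm³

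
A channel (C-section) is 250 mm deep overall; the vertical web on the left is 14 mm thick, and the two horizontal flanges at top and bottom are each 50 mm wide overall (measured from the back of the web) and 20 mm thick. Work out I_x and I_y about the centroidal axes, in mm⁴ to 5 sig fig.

I_x ≈ 3.7321 × 10⁷ mm⁴, I_y ≈ 8.5034 × 10⁵ mm⁴

Treat the section as a set of non-overlapping primitives; coordinates are from the bounding-box lower-left.
Web: 14 × 250, A = 3 500 mm², y = 125 mm, Ī = 18 229 167 mm⁴.
Top flange (beyond web): 36 × 20, A = 720 mm², y = 240 mm, Ī = 24 000 mm⁴.
Bottom flange (beyond web): 36 × 20, A = 720 mm², y = 10 mm, Ī = 24 000 mm⁴.
By symmetry the centroid is at mid-height, ȳ = 125 mm.
Transfer each piece to the centroidal x-axis using Ī + A·d² with d = y − 125:
  web: d = 0 mm → contributes +18 229 167 mm⁴
  top flange (beyond web): d = 115 mm → contributes +9 546 000 mm⁴
  bottom flange (beyond web): d = -115 mm → contributes +9 546 000 mm⁴
Total I = 37 321 167 mm⁴.
For the y-axis: x̄ = 14.28745 mm.
Repeating about the centroidal y-axis gives I_y = 850338.5 mm⁴.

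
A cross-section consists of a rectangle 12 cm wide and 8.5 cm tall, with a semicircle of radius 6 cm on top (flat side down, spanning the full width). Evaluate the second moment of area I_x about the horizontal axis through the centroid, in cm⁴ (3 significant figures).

I_x ≈ 2440 cm⁴

Split into non-overlapping primitives; take the origin at the lower-left of the bounding box.
Rectangular body: 12 × 8.5, A = 102 cm², y = 4.25 cm, Ī = 614.13 cm⁴.
Semicircular cap: semicircle r = 6, A = 56.549 cm², y = 11.046 cm, Ī = 142.25 cm⁴.
Centroid: ȳ = ΣA·y / ΣA = 6.6741 cm.
Transfer each piece to the horizontal axis through the centroid using Ī + A·d² with d = y − 6.6741:
  rectangular body: d = -2.4241 cm → contributes +1213.5 cm⁴
  semicircular cap: d = 4.3724 cm → contributes +1223.3 cm⁴
Total I = 2436.8 cm⁴.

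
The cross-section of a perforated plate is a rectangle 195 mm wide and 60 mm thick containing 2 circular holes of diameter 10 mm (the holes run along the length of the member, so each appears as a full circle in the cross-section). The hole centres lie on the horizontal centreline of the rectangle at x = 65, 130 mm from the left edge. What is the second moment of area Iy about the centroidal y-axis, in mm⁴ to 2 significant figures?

Iy ≈ 3.7 × 10⁷ mm⁴

Treat the section as a set of non-overlapping primitives; coordinates are from the bounding-box lower-left.
Plate: 195 × 60, A = 11 700 mm², x = 97.5 mm, Ī = 37 074 375 mm⁴.
Hole 1 (subtracted): ⌀10, A = 78.54 mm², x = 65 mm, Ī = 490.9 mm⁴.
Hole 2 (subtracted): ⌀10, A = 78.54 mm², x = 130 mm, Ī = 490.9 mm⁴.
By symmetry the centroid is at mid-width, x̄ = 97.5 mm.
Transfer each piece to the centroidal y-axis using Ī + A·d² with d = x − 97.5:
  plate: d = 0 mm → contributes +37 074 375 mm⁴
  hole 1: d = -32.5 mm → contributes −83 449 mm⁴
  hole 2: d = 32.5 mm → contributes −83 449 mm⁴
Total I = 36 907 478 mm⁴.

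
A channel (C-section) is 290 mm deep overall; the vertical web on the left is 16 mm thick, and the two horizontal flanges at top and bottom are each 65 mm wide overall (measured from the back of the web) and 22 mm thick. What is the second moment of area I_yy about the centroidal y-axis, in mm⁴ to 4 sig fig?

Decompose the section into non-overlapping parts with the origin at the bottom-left of its bounding rectangle.
Web: 16 × 290, A = 4 640 mm², x = 8 mm, Ī = 98986.7 mm⁴.
Top flange (beyond web): 49 × 22, A = 1 078 mm², x = 40.5 mm, Ī = 215 690 mm⁴.
Bottom flange (beyond web): 49 × 22, A = 1 078 mm², x = 40.5 mm, Ī = 215 690 mm⁴.
Centroid: x̄ = ΣA·x / ΣA = 18.3105 mm.
Transfer each piece to the centroidal y-axis using Ī + A·d² with d = x − 18.3105:
  web: d = -10.3105 mm → contributes +592 246 mm⁴
  top flange (beyond web): d = 22.1895 mm → contributes +746 470 mm⁴
  bottom flange (beyond web): d = 22.1895 mm → contributes +746 470 mm⁴
Total I = 2 085 186 mm⁴.

I_yy ≈ 2.085 × 10⁶ mm⁴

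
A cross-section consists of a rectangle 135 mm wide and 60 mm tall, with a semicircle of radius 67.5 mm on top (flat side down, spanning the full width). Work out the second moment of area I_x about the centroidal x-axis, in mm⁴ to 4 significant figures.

Treat the section as a set of non-overlapping primitives; coordinates are from the bounding-box lower-left.
Rectangular body: 135 × 60, A = 8 100 mm², y = 30 mm, Ī = 2 430 000 mm⁴.
Semicircular cap: semicircle r = 67.5, A = 7156.94 mm², y = 88.6479 mm, Ī = 2 278 490 mm⁴.
Centroid: ȳ = ΣA·y / ΣA = 57.5114 mm.
Transfer each piece to the centroidal x-axis using Ī + A·d² with d = y − 57.5114:
  rectangular body: d = -27.5114 mm → contributes +8 560 695 mm⁴
  semicircular cap: d = 31.1365 mm → contributes +9 217 018 mm⁴
Total I = 17 777 713 mm⁴.

I_x ≈ 1.778 × 10⁷ mm⁴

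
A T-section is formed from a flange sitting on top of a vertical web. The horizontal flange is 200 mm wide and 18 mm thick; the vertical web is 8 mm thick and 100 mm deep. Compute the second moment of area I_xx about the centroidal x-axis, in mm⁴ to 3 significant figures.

I_xx ≈ 3.04 × 10⁶ mm⁴

Break the section into simple shapes (no overlaps), measuring from the bottom-left corner of the bounding box.
Flange: 200 × 18, A = 3 600 mm², y = 109 mm, Ī = 97 200 mm⁴.
Web: 8 × 100, A = 800 mm², y = 50 mm, Ī = 666 667 mm⁴.
Centroid: ȳ = ΣA·y / ΣA = 98.273 mm.
Transfer each piece to the centroidal x-axis using Ī + A·d² with d = y − 98.273:
  flange: d = 10.727 mm → contributes +511 468 mm⁴
  web: d = -48.273 mm → contributes +2 530 872 mm⁴
Total I = 3 042 339 mm⁴.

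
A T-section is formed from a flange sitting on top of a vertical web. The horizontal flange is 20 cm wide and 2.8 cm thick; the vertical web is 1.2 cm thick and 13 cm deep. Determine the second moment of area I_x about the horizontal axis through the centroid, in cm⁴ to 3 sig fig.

Treat the section as a set of non-overlapping primitives; coordinates are from the bounding-box lower-left.
Flange: 20 × 2.8, A = 56 cm², y = 14.4 cm, Ī = 36.587 cm⁴.
Web: 1.2 × 13, A = 15.6 cm², y = 6.5 cm, Ī = 219.7 cm⁴.
Centroid: ȳ = ΣA·y / ΣA = 12.679 cm.
Transfer each piece to the horizontal axis through the centroid using Ī + A·d² with d = y − 12.679:
  flange: d = 1.7212 cm → contributes +202.49 cm⁴
  web: d = -6.1788 cm → contributes +815.26 cm⁴
Total I = 1017.8 cm⁴.

I_x ≈ 1020 cm⁴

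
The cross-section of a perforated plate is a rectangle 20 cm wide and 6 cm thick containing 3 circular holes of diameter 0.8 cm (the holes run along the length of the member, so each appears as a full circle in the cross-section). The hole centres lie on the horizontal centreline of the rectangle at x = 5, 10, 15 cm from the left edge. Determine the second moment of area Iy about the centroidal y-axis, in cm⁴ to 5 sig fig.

Treat the section as a set of non-overlapping primitives; coordinates are from the bounding-box lower-left.
Plate: 20 × 6, A = 120 cm², x = 10 cm, Ī = 4 000 cm⁴.
Hole 1 (subtracted): ⌀0.8, A = 0.5026548 cm², x = 5 cm, Ī = 0.02010619 cm⁴.
Hole 2 (subtracted): ⌀0.8, A = 0.5026548 cm², x = 10 cm, Ī = 0.02010619 cm⁴.
Hole 3 (subtracted): ⌀0.8, A = 0.5026548 cm², x = 15 cm, Ī = 0.02010619 cm⁴.
By symmetry the centroid is at mid-width, x̄ = 10 cm.
Transfer each piece to the centroidal y-axis using Ī + A·d² with d = x − 10:
  plate: d = 0 cm → contributes +4 000 cm⁴
  hole 1: d = -5 cm → contributes −12.58648 cm⁴
  hole 2: d = 0 cm → contributes −0.02010619 cm⁴
  hole 3: d = 5 cm → contributes −12.58648 cm⁴
Total I = 3974.807 cm⁴.

Iy ≈ 3974.8 cm⁴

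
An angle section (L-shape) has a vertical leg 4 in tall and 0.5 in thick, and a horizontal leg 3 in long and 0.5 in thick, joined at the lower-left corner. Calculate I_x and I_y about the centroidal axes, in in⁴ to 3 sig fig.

Decompose the section into non-overlapping parts with the origin at the bottom-left of its bounding rectangle.
Vertical leg: 0.5 × 4, A = 2 in², y = 2 in, Ī = 2.6667 in⁴.
Horizontal leg (remainder): 2.5 × 0.5, A = 1.25 in², y = 0.25 in, Ī = 0.026042 in⁴.
Centroid: ȳ = ΣA·y / ΣA = 1.3269 in.
Transfer each piece to the centroidal x-axis using Ī + A·d² with d = y − 1.3269:
  vertical leg: d = 0.67308 in → contributes +3.5727 in⁴
  horizontal leg (remainder): d = -1.0769 in → contributes +1.4757 in⁴
Total I = 5.0485 in⁴.
For the y-axis: x̄ = 0.82692 in.
Repeating about the centroidal y-axis gives I_y = 2.4235 in⁴.

I_x ≈ 5.05 in⁴, I_y ≈ 2.42 in⁴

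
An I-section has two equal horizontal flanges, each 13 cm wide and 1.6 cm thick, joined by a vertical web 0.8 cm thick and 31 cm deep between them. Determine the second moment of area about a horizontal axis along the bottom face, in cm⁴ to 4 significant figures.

Break the section into simple shapes (no overlaps), measuring from the bottom-left corner of the bounding box.
Bottom flange: 13 × 1.6, A = 20.8 cm², y = 0.8 cm, Ī = 4.43733 cm⁴.
Web: 0.8 × 31, A = 24.8 cm², y = 17.1 cm, Ī = 1986.07 cm⁴.
Top flange: 13 × 1.6, A = 20.8 cm², y = 33.4 cm, Ī = 4.43733 cm⁴.
Transfer each piece to the base of the section using Ī + A·d² with d = y − 0:
  bottom flange: d = 0.8 cm → contributes +17.7493 cm⁴
  web: d = 17.1 cm → contributes +9237.83 cm⁴
  top flange: d = 33.4 cm → contributes +23208.1 cm⁴
Total I = 32463.7 cm⁴.

I_base ≈ 3.246 × 10⁴ cm⁴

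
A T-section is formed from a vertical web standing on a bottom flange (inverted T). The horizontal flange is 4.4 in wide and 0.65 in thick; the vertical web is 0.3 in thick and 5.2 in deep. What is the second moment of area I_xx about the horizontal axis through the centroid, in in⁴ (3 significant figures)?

Break the section into simple shapes (no overlaps), measuring from the bottom-left corner of the bounding box.
Flange: 4.4 × 0.65, A = 2.86 in², y = 0.325 in, Ī = 0.1007 in⁴.
Web: 0.3 × 5.2, A = 1.56 in², y = 3.25 in, Ī = 3.5152 in⁴.
Centroid: ȳ = ΣA·y / ΣA = 1.3574 in.
Transfer each piece to the horizontal axis through the centroid using Ī + A·d² with d = y − 1.3574:
  flange: d = -1.0324 in → contributes +3.1487 in⁴
  web: d = 1.8926 in → contributes +9.1033 in⁴
Total I = 12.252 in⁴.

I_xx ≈ 12.3 in⁴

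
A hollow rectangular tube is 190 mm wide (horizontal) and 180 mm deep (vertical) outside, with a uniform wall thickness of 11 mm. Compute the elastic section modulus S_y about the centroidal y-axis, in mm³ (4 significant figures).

Decompose the section into non-overlapping parts with the origin at the bottom-left of its bounding rectangle.
Outer rectangle: 190 × 180, A = 34 200 mm², x = 95 mm, Ī = 102 885 000 mm⁴.
Inner void (subtracted): 168 × 158, A = 26 544 mm², x = 95 mm, Ī = 62 431 488 mm⁴.
By symmetry the centroid is at mid-width, x̄ = 95 mm.
All pieces are centred on the centroidal y-axis, so I = ΣĪ (holes subtracted) = 40 453 512 mm⁴.
Extreme fibre distance c = 95 mm; S = I/c = 425 826 mm³.

S_y ≈ 4.258 × 10⁵ mm³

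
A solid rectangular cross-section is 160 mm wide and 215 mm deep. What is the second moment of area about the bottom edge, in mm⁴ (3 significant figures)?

I_base ≈ 5.30 × 10⁸ mm⁴

The section: 160 × 215, A = 34 400 mm², y = 107.5 mm, Ī = 132 511 667 mm⁴.
Transfer it to a horizontal axis along the bottom face using Ī + A·d² with d = y − 0:
  the section: d = 107.5 mm → contributes +530 046 667 mm⁴
Total I = 530 046 667 mm⁴.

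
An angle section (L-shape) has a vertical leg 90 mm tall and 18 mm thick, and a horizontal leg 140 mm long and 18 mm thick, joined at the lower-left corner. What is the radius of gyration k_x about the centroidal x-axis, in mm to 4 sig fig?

Decompose the section into non-overlapping parts with the origin at the bottom-left of its bounding rectangle.
Vertical leg: 18 × 90, A = 1 620 mm², y = 45 mm, Ī = 1 093 500 mm⁴.
Horizontal leg (remainder): 122 × 18, A = 2 196 mm², y = 9 mm, Ī = 59 292 mm⁴.
Centroid: ȳ = ΣA·y / ΣA = 24.283 mm.
Transfer each piece to the centroidal x-axis using Ī + A·d² with d = y − 24.283:
  vertical leg: d = 20.717 mm → contributes +1 788 793 mm⁴
  horizontal leg (remainder): d = -15.283 mm → contributes +572 213 mm⁴
Total I = 2 361 006 mm⁴.
Radius of gyration: k = √(I/A) = √(2 361 006 / 3 816) = 24.8739 mm.

k_x ≈ 24.87 mm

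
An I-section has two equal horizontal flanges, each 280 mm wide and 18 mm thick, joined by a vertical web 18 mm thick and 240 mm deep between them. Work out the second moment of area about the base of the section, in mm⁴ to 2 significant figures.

Split into non-overlapping primitives; take the origin at the lower-left of the bounding box.
Bottom flange: 280 × 18, A = 5 040 mm², y = 9 mm, Ī = 136 080 mm⁴.
Web: 18 × 240, A = 4 320 mm², y = 138 mm, Ī = 20 736 000 mm⁴.
Top flange: 280 × 18, A = 5 040 mm², y = 267 mm, Ī = 136 080 mm⁴.
Transfer each piece to the base of the section using Ī + A·d² with d = y − 0:
  bottom flange: d = 9 mm → contributes +544 320 mm⁴
  web: d = 138 mm → contributes +103 006 080 mm⁴
  top flange: d = 267 mm → contributes +359 432 640 mm⁴
Total I = 462 983 040 mm⁴.

I_base ≈ 4.6 × 10⁸ mm⁴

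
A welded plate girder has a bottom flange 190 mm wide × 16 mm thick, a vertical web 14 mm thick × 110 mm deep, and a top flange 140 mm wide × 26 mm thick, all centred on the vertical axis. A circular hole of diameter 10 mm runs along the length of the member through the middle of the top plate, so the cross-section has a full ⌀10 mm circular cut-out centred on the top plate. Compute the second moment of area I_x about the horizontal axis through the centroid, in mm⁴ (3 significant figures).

I_x ≈ 3.00 × 10⁷ mm⁴

Break the section into simple shapes (no overlaps), measuring from the bottom-left corner of the bounding box.
Bottom plate: 190 × 16, A = 3 040 mm², y = 8 mm, Ī = 64 853 mm⁴.
Web plate: 14 × 110, A = 1 540 mm², y = 71 mm, Ī = 1 552 833 mm⁴.
Top plate: 140 × 26, A = 3 640 mm², y = 139 mm, Ī = 205 053 mm⁴.
Hole (subtracted): ⌀10, A = 78.54 mm², y = 139 mm, Ī = 490.87 mm⁴.
Centroid: ȳ = ΣA·y / ΣA = 77.222 mm.
Transfer each piece to the horizontal axis through the centroid using Ī + A·d² with d = y − 77.222:
  bottom plate: d = -69.222 mm → contributes +14 631 738 mm⁴
  web plate: d = -6.2224 mm → contributes +1 612 459 mm⁴
  top plate: d = 61.778 mm → contributes +14 097 018 mm⁴
  hole: d = 61.778 mm → contributes −300 236 mm⁴
Total I = 30 040 979 mm⁴.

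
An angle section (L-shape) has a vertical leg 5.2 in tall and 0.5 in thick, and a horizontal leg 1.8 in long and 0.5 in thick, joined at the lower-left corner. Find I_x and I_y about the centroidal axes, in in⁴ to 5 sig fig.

Split into non-overlapping primitives; take the origin at the lower-left of the bounding box.
Vertical leg: 0.5 × 5.2, A = 2.6 in², y = 2.6 in, Ī = 5.858667 in⁴.
Horizontal leg (remainder): 1.3 × 0.5, A = 0.65 in², y = 0.25 in, Ī = 0.01354167 in⁴.
Centroid: ȳ = ΣA·y / ΣA = 2.13 in.
Transfer each piece to the centroidal x-axis using Ī + A·d² with d = y − 2.13:
  vertical leg: d = 0.47 in → contributes +6.433007 in⁴
  horizontal leg (remainder): d = -1.88 in → contributes +2.310902 in⁴
Total I = 8.743908 in⁴.
For the y-axis: x̄ = 0.43 in.
Repeating about the centroidal y-axis gives I_y = 0.5669083 in⁴.

I_x ≈ 8.7439 in⁴, I_y ≈ 0.56691 in⁴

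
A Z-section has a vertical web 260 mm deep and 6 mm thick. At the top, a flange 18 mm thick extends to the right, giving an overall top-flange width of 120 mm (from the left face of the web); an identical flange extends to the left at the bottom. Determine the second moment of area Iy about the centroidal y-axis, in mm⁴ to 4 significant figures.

Iy ≈ 1.922 × 10⁷ mm⁴

Decompose the section into non-overlapping parts with the origin at the bottom-left of its bounding rectangle.
Web: 6 × 260, A = 1 560 mm², x = 117 mm, Ī = 4 680 mm⁴.
Top flange (beyond web): 114 × 18, A = 2 052 mm², x = 177 mm, Ī = 2 222 316 mm⁴.
Bottom flange (beyond web): 114 × 18, A = 2 052 mm², x = 57 mm, Ī = 2 222 316 mm⁴.
Centroid: x̄ = ΣA·x / ΣA = 117 mm.
Transfer each piece to the centroidal y-axis using Ī + A·d² with d = x − 117:
  web: d = 0 mm → contributes +4 680 mm⁴
  top flange (beyond web): d = 60 mm → contributes +9 609 516 mm⁴
  bottom flange (beyond web): d = -60 mm → contributes +9 609 516 mm⁴
Total I = 19 223 712 mm⁴.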